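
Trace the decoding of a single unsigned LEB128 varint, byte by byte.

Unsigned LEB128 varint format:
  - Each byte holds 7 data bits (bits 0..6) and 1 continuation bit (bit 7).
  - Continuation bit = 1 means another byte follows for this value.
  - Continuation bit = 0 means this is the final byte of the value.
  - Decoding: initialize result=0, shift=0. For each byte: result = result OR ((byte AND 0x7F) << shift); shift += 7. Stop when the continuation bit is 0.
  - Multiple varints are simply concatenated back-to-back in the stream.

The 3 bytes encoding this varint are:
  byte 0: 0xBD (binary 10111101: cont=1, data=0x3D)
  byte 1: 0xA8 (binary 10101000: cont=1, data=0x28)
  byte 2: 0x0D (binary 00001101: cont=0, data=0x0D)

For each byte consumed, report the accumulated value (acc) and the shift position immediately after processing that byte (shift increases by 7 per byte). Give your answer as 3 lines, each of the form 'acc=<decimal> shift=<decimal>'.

Answer: acc=61 shift=7
acc=5181 shift=14
acc=218173 shift=21

Derivation:
byte 0=0xBD: payload=0x3D=61, contrib = 61<<0 = 61; acc -> 61, shift -> 7
byte 1=0xA8: payload=0x28=40, contrib = 40<<7 = 5120; acc -> 5181, shift -> 14
byte 2=0x0D: payload=0x0D=13, contrib = 13<<14 = 212992; acc -> 218173, shift -> 21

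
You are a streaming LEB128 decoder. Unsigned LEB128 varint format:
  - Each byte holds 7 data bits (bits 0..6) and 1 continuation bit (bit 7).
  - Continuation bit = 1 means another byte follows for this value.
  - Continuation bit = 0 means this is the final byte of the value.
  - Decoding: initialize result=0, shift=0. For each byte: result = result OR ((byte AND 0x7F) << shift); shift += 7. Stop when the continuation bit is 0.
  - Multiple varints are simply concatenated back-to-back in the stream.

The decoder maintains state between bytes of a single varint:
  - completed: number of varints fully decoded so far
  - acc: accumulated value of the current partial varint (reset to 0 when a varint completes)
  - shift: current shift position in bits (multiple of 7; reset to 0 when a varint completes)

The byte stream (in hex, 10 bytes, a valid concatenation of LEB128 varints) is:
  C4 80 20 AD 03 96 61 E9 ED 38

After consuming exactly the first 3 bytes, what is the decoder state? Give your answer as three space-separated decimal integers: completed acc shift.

Answer: 1 0 0

Derivation:
byte[0]=0xC4 cont=1 payload=0x44: acc |= 68<<0 -> completed=0 acc=68 shift=7
byte[1]=0x80 cont=1 payload=0x00: acc |= 0<<7 -> completed=0 acc=68 shift=14
byte[2]=0x20 cont=0 payload=0x20: varint #1 complete (value=524356); reset -> completed=1 acc=0 shift=0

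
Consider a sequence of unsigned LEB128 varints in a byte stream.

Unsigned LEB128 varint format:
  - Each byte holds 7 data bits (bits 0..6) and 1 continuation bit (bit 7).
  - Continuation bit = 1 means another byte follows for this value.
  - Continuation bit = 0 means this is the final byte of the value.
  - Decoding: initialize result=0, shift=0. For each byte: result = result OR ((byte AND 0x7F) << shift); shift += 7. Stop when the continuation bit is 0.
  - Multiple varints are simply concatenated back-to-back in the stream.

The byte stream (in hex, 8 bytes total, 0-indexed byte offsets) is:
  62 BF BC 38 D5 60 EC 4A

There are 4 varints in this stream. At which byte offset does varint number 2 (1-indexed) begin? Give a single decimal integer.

Answer: 1

Derivation:
  byte[0]=0x62 cont=0 payload=0x62=98: acc |= 98<<0 -> acc=98 shift=7 [end]
Varint 1: bytes[0:1] = 62 -> value 98 (1 byte(s))
  byte[1]=0xBF cont=1 payload=0x3F=63: acc |= 63<<0 -> acc=63 shift=7
  byte[2]=0xBC cont=1 payload=0x3C=60: acc |= 60<<7 -> acc=7743 shift=14
  byte[3]=0x38 cont=0 payload=0x38=56: acc |= 56<<14 -> acc=925247 shift=21 [end]
Varint 2: bytes[1:4] = BF BC 38 -> value 925247 (3 byte(s))
  byte[4]=0xD5 cont=1 payload=0x55=85: acc |= 85<<0 -> acc=85 shift=7
  byte[5]=0x60 cont=0 payload=0x60=96: acc |= 96<<7 -> acc=12373 shift=14 [end]
Varint 3: bytes[4:6] = D5 60 -> value 12373 (2 byte(s))
  byte[6]=0xEC cont=1 payload=0x6C=108: acc |= 108<<0 -> acc=108 shift=7
  byte[7]=0x4A cont=0 payload=0x4A=74: acc |= 74<<7 -> acc=9580 shift=14 [end]
Varint 4: bytes[6:8] = EC 4A -> value 9580 (2 byte(s))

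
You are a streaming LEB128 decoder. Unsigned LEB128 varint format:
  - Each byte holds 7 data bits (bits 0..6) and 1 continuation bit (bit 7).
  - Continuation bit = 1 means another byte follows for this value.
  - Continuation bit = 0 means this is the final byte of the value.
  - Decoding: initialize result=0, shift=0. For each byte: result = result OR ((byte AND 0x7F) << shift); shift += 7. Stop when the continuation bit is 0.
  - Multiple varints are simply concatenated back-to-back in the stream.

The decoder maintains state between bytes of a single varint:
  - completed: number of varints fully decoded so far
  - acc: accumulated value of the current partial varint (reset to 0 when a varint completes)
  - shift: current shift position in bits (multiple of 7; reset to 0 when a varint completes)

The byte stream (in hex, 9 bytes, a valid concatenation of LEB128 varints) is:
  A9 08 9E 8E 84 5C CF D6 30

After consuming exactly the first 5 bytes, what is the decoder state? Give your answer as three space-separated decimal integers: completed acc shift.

Answer: 1 67358 21

Derivation:
byte[0]=0xA9 cont=1 payload=0x29: acc |= 41<<0 -> completed=0 acc=41 shift=7
byte[1]=0x08 cont=0 payload=0x08: varint #1 complete (value=1065); reset -> completed=1 acc=0 shift=0
byte[2]=0x9E cont=1 payload=0x1E: acc |= 30<<0 -> completed=1 acc=30 shift=7
byte[3]=0x8E cont=1 payload=0x0E: acc |= 14<<7 -> completed=1 acc=1822 shift=14
byte[4]=0x84 cont=1 payload=0x04: acc |= 4<<14 -> completed=1 acc=67358 shift=21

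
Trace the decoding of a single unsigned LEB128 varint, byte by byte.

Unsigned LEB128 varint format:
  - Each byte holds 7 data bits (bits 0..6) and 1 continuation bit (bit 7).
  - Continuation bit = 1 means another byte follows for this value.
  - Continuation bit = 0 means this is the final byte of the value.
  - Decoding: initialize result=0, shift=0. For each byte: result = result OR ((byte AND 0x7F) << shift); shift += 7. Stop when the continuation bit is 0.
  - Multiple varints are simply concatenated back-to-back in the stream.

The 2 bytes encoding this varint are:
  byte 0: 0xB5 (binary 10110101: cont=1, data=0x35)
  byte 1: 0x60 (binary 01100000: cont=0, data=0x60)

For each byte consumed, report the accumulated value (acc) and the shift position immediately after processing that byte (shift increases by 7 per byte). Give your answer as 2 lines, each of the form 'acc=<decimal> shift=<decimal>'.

byte 0=0xB5: payload=0x35=53, contrib = 53<<0 = 53; acc -> 53, shift -> 7
byte 1=0x60: payload=0x60=96, contrib = 96<<7 = 12288; acc -> 12341, shift -> 14

Answer: acc=53 shift=7
acc=12341 shift=14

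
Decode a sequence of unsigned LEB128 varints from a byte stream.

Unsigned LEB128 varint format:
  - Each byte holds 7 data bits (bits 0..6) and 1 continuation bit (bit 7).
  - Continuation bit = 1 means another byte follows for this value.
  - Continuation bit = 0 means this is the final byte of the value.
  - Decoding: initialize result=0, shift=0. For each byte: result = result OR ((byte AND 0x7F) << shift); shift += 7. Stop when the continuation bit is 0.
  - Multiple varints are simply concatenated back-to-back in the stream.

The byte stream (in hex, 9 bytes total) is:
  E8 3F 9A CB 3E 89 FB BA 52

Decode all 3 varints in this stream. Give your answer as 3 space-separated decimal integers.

Answer: 8168 1025434 172932489

Derivation:
  byte[0]=0xE8 cont=1 payload=0x68=104: acc |= 104<<0 -> acc=104 shift=7
  byte[1]=0x3F cont=0 payload=0x3F=63: acc |= 63<<7 -> acc=8168 shift=14 [end]
Varint 1: bytes[0:2] = E8 3F -> value 8168 (2 byte(s))
  byte[2]=0x9A cont=1 payload=0x1A=26: acc |= 26<<0 -> acc=26 shift=7
  byte[3]=0xCB cont=1 payload=0x4B=75: acc |= 75<<7 -> acc=9626 shift=14
  byte[4]=0x3E cont=0 payload=0x3E=62: acc |= 62<<14 -> acc=1025434 shift=21 [end]
Varint 2: bytes[2:5] = 9A CB 3E -> value 1025434 (3 byte(s))
  byte[5]=0x89 cont=1 payload=0x09=9: acc |= 9<<0 -> acc=9 shift=7
  byte[6]=0xFB cont=1 payload=0x7B=123: acc |= 123<<7 -> acc=15753 shift=14
  byte[7]=0xBA cont=1 payload=0x3A=58: acc |= 58<<14 -> acc=966025 shift=21
  byte[8]=0x52 cont=0 payload=0x52=82: acc |= 82<<21 -> acc=172932489 shift=28 [end]
Varint 3: bytes[5:9] = 89 FB BA 52 -> value 172932489 (4 byte(s))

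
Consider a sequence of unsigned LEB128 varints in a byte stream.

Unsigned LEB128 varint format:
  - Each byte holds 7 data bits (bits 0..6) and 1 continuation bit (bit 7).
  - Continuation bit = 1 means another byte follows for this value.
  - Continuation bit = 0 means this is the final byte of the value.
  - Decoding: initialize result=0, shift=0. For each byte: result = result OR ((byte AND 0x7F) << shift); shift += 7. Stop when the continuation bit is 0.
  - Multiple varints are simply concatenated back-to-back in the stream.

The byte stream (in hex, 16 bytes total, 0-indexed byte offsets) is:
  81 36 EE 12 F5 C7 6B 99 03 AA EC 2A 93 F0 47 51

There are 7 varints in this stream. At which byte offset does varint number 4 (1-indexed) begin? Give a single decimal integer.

  byte[0]=0x81 cont=1 payload=0x01=1: acc |= 1<<0 -> acc=1 shift=7
  byte[1]=0x36 cont=0 payload=0x36=54: acc |= 54<<7 -> acc=6913 shift=14 [end]
Varint 1: bytes[0:2] = 81 36 -> value 6913 (2 byte(s))
  byte[2]=0xEE cont=1 payload=0x6E=110: acc |= 110<<0 -> acc=110 shift=7
  byte[3]=0x12 cont=0 payload=0x12=18: acc |= 18<<7 -> acc=2414 shift=14 [end]
Varint 2: bytes[2:4] = EE 12 -> value 2414 (2 byte(s))
  byte[4]=0xF5 cont=1 payload=0x75=117: acc |= 117<<0 -> acc=117 shift=7
  byte[5]=0xC7 cont=1 payload=0x47=71: acc |= 71<<7 -> acc=9205 shift=14
  byte[6]=0x6B cont=0 payload=0x6B=107: acc |= 107<<14 -> acc=1762293 shift=21 [end]
Varint 3: bytes[4:7] = F5 C7 6B -> value 1762293 (3 byte(s))
  byte[7]=0x99 cont=1 payload=0x19=25: acc |= 25<<0 -> acc=25 shift=7
  byte[8]=0x03 cont=0 payload=0x03=3: acc |= 3<<7 -> acc=409 shift=14 [end]
Varint 4: bytes[7:9] = 99 03 -> value 409 (2 byte(s))
  byte[9]=0xAA cont=1 payload=0x2A=42: acc |= 42<<0 -> acc=42 shift=7
  byte[10]=0xEC cont=1 payload=0x6C=108: acc |= 108<<7 -> acc=13866 shift=14
  byte[11]=0x2A cont=0 payload=0x2A=42: acc |= 42<<14 -> acc=701994 shift=21 [end]
Varint 5: bytes[9:12] = AA EC 2A -> value 701994 (3 byte(s))
  byte[12]=0x93 cont=1 payload=0x13=19: acc |= 19<<0 -> acc=19 shift=7
  byte[13]=0xF0 cont=1 payload=0x70=112: acc |= 112<<7 -> acc=14355 shift=14
  byte[14]=0x47 cont=0 payload=0x47=71: acc |= 71<<14 -> acc=1177619 shift=21 [end]
Varint 6: bytes[12:15] = 93 F0 47 -> value 1177619 (3 byte(s))
  byte[15]=0x51 cont=0 payload=0x51=81: acc |= 81<<0 -> acc=81 shift=7 [end]
Varint 7: bytes[15:16] = 51 -> value 81 (1 byte(s))

Answer: 7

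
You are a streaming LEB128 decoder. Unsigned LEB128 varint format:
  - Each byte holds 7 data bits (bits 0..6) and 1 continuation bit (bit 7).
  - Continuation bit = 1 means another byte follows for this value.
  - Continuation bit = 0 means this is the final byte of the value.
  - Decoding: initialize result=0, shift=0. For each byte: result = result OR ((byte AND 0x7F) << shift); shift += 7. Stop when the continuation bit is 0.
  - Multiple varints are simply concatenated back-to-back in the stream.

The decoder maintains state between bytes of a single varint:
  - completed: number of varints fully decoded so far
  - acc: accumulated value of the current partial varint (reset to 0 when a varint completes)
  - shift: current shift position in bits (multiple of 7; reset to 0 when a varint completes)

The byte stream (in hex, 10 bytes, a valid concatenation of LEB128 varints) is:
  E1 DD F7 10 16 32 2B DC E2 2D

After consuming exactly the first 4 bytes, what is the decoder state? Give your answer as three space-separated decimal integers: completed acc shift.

Answer: 1 0 0

Derivation:
byte[0]=0xE1 cont=1 payload=0x61: acc |= 97<<0 -> completed=0 acc=97 shift=7
byte[1]=0xDD cont=1 payload=0x5D: acc |= 93<<7 -> completed=0 acc=12001 shift=14
byte[2]=0xF7 cont=1 payload=0x77: acc |= 119<<14 -> completed=0 acc=1961697 shift=21
byte[3]=0x10 cont=0 payload=0x10: varint #1 complete (value=35516129); reset -> completed=1 acc=0 shift=0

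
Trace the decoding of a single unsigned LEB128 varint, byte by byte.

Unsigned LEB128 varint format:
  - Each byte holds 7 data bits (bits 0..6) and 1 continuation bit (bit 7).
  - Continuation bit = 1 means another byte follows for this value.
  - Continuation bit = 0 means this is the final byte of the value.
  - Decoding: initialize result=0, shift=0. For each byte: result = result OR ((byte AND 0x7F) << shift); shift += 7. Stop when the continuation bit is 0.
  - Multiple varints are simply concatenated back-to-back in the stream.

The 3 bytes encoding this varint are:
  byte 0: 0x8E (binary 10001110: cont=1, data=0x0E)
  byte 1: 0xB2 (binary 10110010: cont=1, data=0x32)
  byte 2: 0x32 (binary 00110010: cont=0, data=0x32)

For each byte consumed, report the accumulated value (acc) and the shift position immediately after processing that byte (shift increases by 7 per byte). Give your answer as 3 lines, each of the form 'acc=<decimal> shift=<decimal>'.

Answer: acc=14 shift=7
acc=6414 shift=14
acc=825614 shift=21

Derivation:
byte 0=0x8E: payload=0x0E=14, contrib = 14<<0 = 14; acc -> 14, shift -> 7
byte 1=0xB2: payload=0x32=50, contrib = 50<<7 = 6400; acc -> 6414, shift -> 14
byte 2=0x32: payload=0x32=50, contrib = 50<<14 = 819200; acc -> 825614, shift -> 21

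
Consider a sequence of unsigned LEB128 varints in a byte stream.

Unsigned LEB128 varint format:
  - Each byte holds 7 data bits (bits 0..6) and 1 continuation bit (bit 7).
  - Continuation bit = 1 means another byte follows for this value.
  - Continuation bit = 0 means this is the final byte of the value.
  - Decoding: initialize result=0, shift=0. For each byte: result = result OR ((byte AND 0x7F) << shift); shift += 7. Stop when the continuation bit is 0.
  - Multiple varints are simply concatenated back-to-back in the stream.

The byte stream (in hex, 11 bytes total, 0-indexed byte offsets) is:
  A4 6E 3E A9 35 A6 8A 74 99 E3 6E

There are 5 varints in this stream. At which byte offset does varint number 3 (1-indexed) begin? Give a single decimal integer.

Answer: 3

Derivation:
  byte[0]=0xA4 cont=1 payload=0x24=36: acc |= 36<<0 -> acc=36 shift=7
  byte[1]=0x6E cont=0 payload=0x6E=110: acc |= 110<<7 -> acc=14116 shift=14 [end]
Varint 1: bytes[0:2] = A4 6E -> value 14116 (2 byte(s))
  byte[2]=0x3E cont=0 payload=0x3E=62: acc |= 62<<0 -> acc=62 shift=7 [end]
Varint 2: bytes[2:3] = 3E -> value 62 (1 byte(s))
  byte[3]=0xA9 cont=1 payload=0x29=41: acc |= 41<<0 -> acc=41 shift=7
  byte[4]=0x35 cont=0 payload=0x35=53: acc |= 53<<7 -> acc=6825 shift=14 [end]
Varint 3: bytes[3:5] = A9 35 -> value 6825 (2 byte(s))
  byte[5]=0xA6 cont=1 payload=0x26=38: acc |= 38<<0 -> acc=38 shift=7
  byte[6]=0x8A cont=1 payload=0x0A=10: acc |= 10<<7 -> acc=1318 shift=14
  byte[7]=0x74 cont=0 payload=0x74=116: acc |= 116<<14 -> acc=1901862 shift=21 [end]
Varint 4: bytes[5:8] = A6 8A 74 -> value 1901862 (3 byte(s))
  byte[8]=0x99 cont=1 payload=0x19=25: acc |= 25<<0 -> acc=25 shift=7
  byte[9]=0xE3 cont=1 payload=0x63=99: acc |= 99<<7 -> acc=12697 shift=14
  byte[10]=0x6E cont=0 payload=0x6E=110: acc |= 110<<14 -> acc=1814937 shift=21 [end]
Varint 5: bytes[8:11] = 99 E3 6E -> value 1814937 (3 byte(s))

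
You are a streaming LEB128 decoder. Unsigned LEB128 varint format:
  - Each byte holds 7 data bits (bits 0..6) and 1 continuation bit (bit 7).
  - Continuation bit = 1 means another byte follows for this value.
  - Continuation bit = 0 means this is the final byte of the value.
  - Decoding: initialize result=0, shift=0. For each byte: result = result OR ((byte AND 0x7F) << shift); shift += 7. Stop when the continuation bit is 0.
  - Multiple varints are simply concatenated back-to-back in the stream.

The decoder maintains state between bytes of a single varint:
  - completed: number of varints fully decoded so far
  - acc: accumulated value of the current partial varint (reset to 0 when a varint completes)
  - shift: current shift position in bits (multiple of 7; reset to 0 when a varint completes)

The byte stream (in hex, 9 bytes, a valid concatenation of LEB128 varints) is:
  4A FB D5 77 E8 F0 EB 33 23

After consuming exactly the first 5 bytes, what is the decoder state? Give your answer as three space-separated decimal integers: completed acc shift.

Answer: 2 104 7

Derivation:
byte[0]=0x4A cont=0 payload=0x4A: varint #1 complete (value=74); reset -> completed=1 acc=0 shift=0
byte[1]=0xFB cont=1 payload=0x7B: acc |= 123<<0 -> completed=1 acc=123 shift=7
byte[2]=0xD5 cont=1 payload=0x55: acc |= 85<<7 -> completed=1 acc=11003 shift=14
byte[3]=0x77 cont=0 payload=0x77: varint #2 complete (value=1960699); reset -> completed=2 acc=0 shift=0
byte[4]=0xE8 cont=1 payload=0x68: acc |= 104<<0 -> completed=2 acc=104 shift=7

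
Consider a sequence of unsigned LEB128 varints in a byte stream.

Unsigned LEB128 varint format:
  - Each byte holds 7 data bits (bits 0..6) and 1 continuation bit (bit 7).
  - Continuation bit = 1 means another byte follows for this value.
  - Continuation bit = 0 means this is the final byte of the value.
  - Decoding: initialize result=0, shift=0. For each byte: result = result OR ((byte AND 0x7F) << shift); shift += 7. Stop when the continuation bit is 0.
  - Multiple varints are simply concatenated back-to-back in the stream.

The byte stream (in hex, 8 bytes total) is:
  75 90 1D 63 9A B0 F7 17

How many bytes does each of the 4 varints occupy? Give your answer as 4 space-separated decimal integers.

Answer: 1 2 1 4

Derivation:
  byte[0]=0x75 cont=0 payload=0x75=117: acc |= 117<<0 -> acc=117 shift=7 [end]
Varint 1: bytes[0:1] = 75 -> value 117 (1 byte(s))
  byte[1]=0x90 cont=1 payload=0x10=16: acc |= 16<<0 -> acc=16 shift=7
  byte[2]=0x1D cont=0 payload=0x1D=29: acc |= 29<<7 -> acc=3728 shift=14 [end]
Varint 2: bytes[1:3] = 90 1D -> value 3728 (2 byte(s))
  byte[3]=0x63 cont=0 payload=0x63=99: acc |= 99<<0 -> acc=99 shift=7 [end]
Varint 3: bytes[3:4] = 63 -> value 99 (1 byte(s))
  byte[4]=0x9A cont=1 payload=0x1A=26: acc |= 26<<0 -> acc=26 shift=7
  byte[5]=0xB0 cont=1 payload=0x30=48: acc |= 48<<7 -> acc=6170 shift=14
  byte[6]=0xF7 cont=1 payload=0x77=119: acc |= 119<<14 -> acc=1955866 shift=21
  byte[7]=0x17 cont=0 payload=0x17=23: acc |= 23<<21 -> acc=50190362 shift=28 [end]
Varint 4: bytes[4:8] = 9A B0 F7 17 -> value 50190362 (4 byte(s))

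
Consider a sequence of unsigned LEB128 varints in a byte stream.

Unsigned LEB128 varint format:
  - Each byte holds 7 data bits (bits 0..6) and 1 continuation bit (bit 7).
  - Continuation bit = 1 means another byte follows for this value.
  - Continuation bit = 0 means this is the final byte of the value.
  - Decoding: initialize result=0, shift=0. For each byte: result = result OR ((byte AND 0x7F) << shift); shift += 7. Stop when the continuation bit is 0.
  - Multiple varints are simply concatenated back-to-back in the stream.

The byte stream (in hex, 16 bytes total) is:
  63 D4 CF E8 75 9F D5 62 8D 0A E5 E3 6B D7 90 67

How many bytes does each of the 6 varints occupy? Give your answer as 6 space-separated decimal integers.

  byte[0]=0x63 cont=0 payload=0x63=99: acc |= 99<<0 -> acc=99 shift=7 [end]
Varint 1: bytes[0:1] = 63 -> value 99 (1 byte(s))
  byte[1]=0xD4 cont=1 payload=0x54=84: acc |= 84<<0 -> acc=84 shift=7
  byte[2]=0xCF cont=1 payload=0x4F=79: acc |= 79<<7 -> acc=10196 shift=14
  byte[3]=0xE8 cont=1 payload=0x68=104: acc |= 104<<14 -> acc=1714132 shift=21
  byte[4]=0x75 cont=0 payload=0x75=117: acc |= 117<<21 -> acc=247080916 shift=28 [end]
Varint 2: bytes[1:5] = D4 CF E8 75 -> value 247080916 (4 byte(s))
  byte[5]=0x9F cont=1 payload=0x1F=31: acc |= 31<<0 -> acc=31 shift=7
  byte[6]=0xD5 cont=1 payload=0x55=85: acc |= 85<<7 -> acc=10911 shift=14
  byte[7]=0x62 cont=0 payload=0x62=98: acc |= 98<<14 -> acc=1616543 shift=21 [end]
Varint 3: bytes[5:8] = 9F D5 62 -> value 1616543 (3 byte(s))
  byte[8]=0x8D cont=1 payload=0x0D=13: acc |= 13<<0 -> acc=13 shift=7
  byte[9]=0x0A cont=0 payload=0x0A=10: acc |= 10<<7 -> acc=1293 shift=14 [end]
Varint 4: bytes[8:10] = 8D 0A -> value 1293 (2 byte(s))
  byte[10]=0xE5 cont=1 payload=0x65=101: acc |= 101<<0 -> acc=101 shift=7
  byte[11]=0xE3 cont=1 payload=0x63=99: acc |= 99<<7 -> acc=12773 shift=14
  byte[12]=0x6B cont=0 payload=0x6B=107: acc |= 107<<14 -> acc=1765861 shift=21 [end]
Varint 5: bytes[10:13] = E5 E3 6B -> value 1765861 (3 byte(s))
  byte[13]=0xD7 cont=1 payload=0x57=87: acc |= 87<<0 -> acc=87 shift=7
  byte[14]=0x90 cont=1 payload=0x10=16: acc |= 16<<7 -> acc=2135 shift=14
  byte[15]=0x67 cont=0 payload=0x67=103: acc |= 103<<14 -> acc=1689687 shift=21 [end]
Varint 6: bytes[13:16] = D7 90 67 -> value 1689687 (3 byte(s))

Answer: 1 4 3 2 3 3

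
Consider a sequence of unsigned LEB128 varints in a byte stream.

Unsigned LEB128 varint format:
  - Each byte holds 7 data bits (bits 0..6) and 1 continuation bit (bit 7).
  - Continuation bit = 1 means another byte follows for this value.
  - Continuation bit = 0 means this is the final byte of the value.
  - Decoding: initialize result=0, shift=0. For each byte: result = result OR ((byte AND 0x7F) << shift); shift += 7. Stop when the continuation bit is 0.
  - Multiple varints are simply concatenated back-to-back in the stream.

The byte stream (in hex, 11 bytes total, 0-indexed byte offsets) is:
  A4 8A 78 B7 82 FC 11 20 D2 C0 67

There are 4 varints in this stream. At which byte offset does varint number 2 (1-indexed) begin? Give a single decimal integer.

Answer: 3

Derivation:
  byte[0]=0xA4 cont=1 payload=0x24=36: acc |= 36<<0 -> acc=36 shift=7
  byte[1]=0x8A cont=1 payload=0x0A=10: acc |= 10<<7 -> acc=1316 shift=14
  byte[2]=0x78 cont=0 payload=0x78=120: acc |= 120<<14 -> acc=1967396 shift=21 [end]
Varint 1: bytes[0:3] = A4 8A 78 -> value 1967396 (3 byte(s))
  byte[3]=0xB7 cont=1 payload=0x37=55: acc |= 55<<0 -> acc=55 shift=7
  byte[4]=0x82 cont=1 payload=0x02=2: acc |= 2<<7 -> acc=311 shift=14
  byte[5]=0xFC cont=1 payload=0x7C=124: acc |= 124<<14 -> acc=2031927 shift=21
  byte[6]=0x11 cont=0 payload=0x11=17: acc |= 17<<21 -> acc=37683511 shift=28 [end]
Varint 2: bytes[3:7] = B7 82 FC 11 -> value 37683511 (4 byte(s))
  byte[7]=0x20 cont=0 payload=0x20=32: acc |= 32<<0 -> acc=32 shift=7 [end]
Varint 3: bytes[7:8] = 20 -> value 32 (1 byte(s))
  byte[8]=0xD2 cont=1 payload=0x52=82: acc |= 82<<0 -> acc=82 shift=7
  byte[9]=0xC0 cont=1 payload=0x40=64: acc |= 64<<7 -> acc=8274 shift=14
  byte[10]=0x67 cont=0 payload=0x67=103: acc |= 103<<14 -> acc=1695826 shift=21 [end]
Varint 4: bytes[8:11] = D2 C0 67 -> value 1695826 (3 byte(s))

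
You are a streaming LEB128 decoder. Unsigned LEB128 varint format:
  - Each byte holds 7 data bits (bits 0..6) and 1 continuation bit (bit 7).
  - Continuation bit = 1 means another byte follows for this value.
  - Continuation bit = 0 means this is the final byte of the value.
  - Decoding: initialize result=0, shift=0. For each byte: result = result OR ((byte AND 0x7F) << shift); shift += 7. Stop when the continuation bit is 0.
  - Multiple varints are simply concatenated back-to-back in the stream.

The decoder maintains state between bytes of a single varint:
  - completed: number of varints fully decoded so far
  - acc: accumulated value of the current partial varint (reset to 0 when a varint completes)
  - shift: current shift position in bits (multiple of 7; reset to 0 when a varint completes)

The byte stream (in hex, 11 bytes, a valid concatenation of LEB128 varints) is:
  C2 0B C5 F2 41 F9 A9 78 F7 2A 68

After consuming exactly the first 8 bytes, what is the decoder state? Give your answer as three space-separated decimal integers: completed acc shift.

Answer: 3 0 0

Derivation:
byte[0]=0xC2 cont=1 payload=0x42: acc |= 66<<0 -> completed=0 acc=66 shift=7
byte[1]=0x0B cont=0 payload=0x0B: varint #1 complete (value=1474); reset -> completed=1 acc=0 shift=0
byte[2]=0xC5 cont=1 payload=0x45: acc |= 69<<0 -> completed=1 acc=69 shift=7
byte[3]=0xF2 cont=1 payload=0x72: acc |= 114<<7 -> completed=1 acc=14661 shift=14
byte[4]=0x41 cont=0 payload=0x41: varint #2 complete (value=1079621); reset -> completed=2 acc=0 shift=0
byte[5]=0xF9 cont=1 payload=0x79: acc |= 121<<0 -> completed=2 acc=121 shift=7
byte[6]=0xA9 cont=1 payload=0x29: acc |= 41<<7 -> completed=2 acc=5369 shift=14
byte[7]=0x78 cont=0 payload=0x78: varint #3 complete (value=1971449); reset -> completed=3 acc=0 shift=0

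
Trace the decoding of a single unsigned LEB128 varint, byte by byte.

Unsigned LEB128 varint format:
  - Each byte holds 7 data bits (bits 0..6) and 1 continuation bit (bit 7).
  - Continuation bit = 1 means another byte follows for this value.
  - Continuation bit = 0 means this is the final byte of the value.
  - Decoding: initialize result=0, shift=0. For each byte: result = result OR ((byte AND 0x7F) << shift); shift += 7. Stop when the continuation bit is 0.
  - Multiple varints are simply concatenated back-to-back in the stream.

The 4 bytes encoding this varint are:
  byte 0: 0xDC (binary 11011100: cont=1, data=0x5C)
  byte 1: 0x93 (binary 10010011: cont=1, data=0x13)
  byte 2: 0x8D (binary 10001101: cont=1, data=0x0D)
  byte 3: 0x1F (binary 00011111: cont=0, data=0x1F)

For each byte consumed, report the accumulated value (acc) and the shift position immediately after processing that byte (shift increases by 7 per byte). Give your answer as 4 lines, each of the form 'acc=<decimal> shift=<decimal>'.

Answer: acc=92 shift=7
acc=2524 shift=14
acc=215516 shift=21
acc=65227228 shift=28

Derivation:
byte 0=0xDC: payload=0x5C=92, contrib = 92<<0 = 92; acc -> 92, shift -> 7
byte 1=0x93: payload=0x13=19, contrib = 19<<7 = 2432; acc -> 2524, shift -> 14
byte 2=0x8D: payload=0x0D=13, contrib = 13<<14 = 212992; acc -> 215516, shift -> 21
byte 3=0x1F: payload=0x1F=31, contrib = 31<<21 = 65011712; acc -> 65227228, shift -> 28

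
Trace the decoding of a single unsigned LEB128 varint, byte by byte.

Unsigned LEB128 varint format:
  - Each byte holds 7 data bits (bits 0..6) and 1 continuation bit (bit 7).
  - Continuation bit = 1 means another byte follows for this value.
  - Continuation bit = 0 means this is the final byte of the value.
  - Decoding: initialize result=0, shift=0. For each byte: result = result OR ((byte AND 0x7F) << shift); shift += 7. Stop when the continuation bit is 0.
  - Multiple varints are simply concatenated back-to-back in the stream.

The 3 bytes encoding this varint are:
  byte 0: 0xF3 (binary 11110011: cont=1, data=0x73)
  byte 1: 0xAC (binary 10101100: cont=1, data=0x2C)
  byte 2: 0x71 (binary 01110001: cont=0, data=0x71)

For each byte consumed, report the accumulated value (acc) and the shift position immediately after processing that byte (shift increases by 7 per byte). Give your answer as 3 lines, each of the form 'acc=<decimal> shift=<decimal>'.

byte 0=0xF3: payload=0x73=115, contrib = 115<<0 = 115; acc -> 115, shift -> 7
byte 1=0xAC: payload=0x2C=44, contrib = 44<<7 = 5632; acc -> 5747, shift -> 14
byte 2=0x71: payload=0x71=113, contrib = 113<<14 = 1851392; acc -> 1857139, shift -> 21

Answer: acc=115 shift=7
acc=5747 shift=14
acc=1857139 shift=21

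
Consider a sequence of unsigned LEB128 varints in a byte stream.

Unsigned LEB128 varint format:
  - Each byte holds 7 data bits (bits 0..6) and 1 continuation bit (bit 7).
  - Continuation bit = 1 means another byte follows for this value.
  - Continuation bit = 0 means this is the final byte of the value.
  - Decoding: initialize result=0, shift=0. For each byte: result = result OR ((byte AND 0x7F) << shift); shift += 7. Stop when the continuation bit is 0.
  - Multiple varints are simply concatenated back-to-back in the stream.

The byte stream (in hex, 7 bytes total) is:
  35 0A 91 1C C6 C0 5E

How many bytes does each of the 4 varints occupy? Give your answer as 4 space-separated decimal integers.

  byte[0]=0x35 cont=0 payload=0x35=53: acc |= 53<<0 -> acc=53 shift=7 [end]
Varint 1: bytes[0:1] = 35 -> value 53 (1 byte(s))
  byte[1]=0x0A cont=0 payload=0x0A=10: acc |= 10<<0 -> acc=10 shift=7 [end]
Varint 2: bytes[1:2] = 0A -> value 10 (1 byte(s))
  byte[2]=0x91 cont=1 payload=0x11=17: acc |= 17<<0 -> acc=17 shift=7
  byte[3]=0x1C cont=0 payload=0x1C=28: acc |= 28<<7 -> acc=3601 shift=14 [end]
Varint 3: bytes[2:4] = 91 1C -> value 3601 (2 byte(s))
  byte[4]=0xC6 cont=1 payload=0x46=70: acc |= 70<<0 -> acc=70 shift=7
  byte[5]=0xC0 cont=1 payload=0x40=64: acc |= 64<<7 -> acc=8262 shift=14
  byte[6]=0x5E cont=0 payload=0x5E=94: acc |= 94<<14 -> acc=1548358 shift=21 [end]
Varint 4: bytes[4:7] = C6 C0 5E -> value 1548358 (3 byte(s))

Answer: 1 1 2 3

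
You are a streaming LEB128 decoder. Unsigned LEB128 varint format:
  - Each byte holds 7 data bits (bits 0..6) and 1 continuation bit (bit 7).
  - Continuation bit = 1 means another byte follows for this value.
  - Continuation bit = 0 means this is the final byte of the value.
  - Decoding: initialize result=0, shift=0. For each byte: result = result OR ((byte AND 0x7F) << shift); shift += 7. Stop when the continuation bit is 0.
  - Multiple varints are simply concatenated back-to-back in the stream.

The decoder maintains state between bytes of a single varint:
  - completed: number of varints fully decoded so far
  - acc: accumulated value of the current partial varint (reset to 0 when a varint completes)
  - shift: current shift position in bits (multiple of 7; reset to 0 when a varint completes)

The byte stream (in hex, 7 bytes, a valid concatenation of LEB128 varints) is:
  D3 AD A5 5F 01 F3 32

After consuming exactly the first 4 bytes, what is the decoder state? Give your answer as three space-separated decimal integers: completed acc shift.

Answer: 1 0 0

Derivation:
byte[0]=0xD3 cont=1 payload=0x53: acc |= 83<<0 -> completed=0 acc=83 shift=7
byte[1]=0xAD cont=1 payload=0x2D: acc |= 45<<7 -> completed=0 acc=5843 shift=14
byte[2]=0xA5 cont=1 payload=0x25: acc |= 37<<14 -> completed=0 acc=612051 shift=21
byte[3]=0x5F cont=0 payload=0x5F: varint #1 complete (value=199841491); reset -> completed=1 acc=0 shift=0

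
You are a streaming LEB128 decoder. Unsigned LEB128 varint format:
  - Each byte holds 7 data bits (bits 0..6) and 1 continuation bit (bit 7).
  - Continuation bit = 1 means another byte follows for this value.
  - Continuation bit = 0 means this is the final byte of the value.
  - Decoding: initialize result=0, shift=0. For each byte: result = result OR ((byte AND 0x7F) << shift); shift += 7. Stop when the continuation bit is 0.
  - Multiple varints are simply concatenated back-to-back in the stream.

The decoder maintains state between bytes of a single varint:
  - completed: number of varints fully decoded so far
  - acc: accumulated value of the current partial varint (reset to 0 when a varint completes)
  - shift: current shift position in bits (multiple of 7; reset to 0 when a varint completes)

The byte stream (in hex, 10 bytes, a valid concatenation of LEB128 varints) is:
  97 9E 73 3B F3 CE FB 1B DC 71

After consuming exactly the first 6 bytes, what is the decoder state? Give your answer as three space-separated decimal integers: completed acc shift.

byte[0]=0x97 cont=1 payload=0x17: acc |= 23<<0 -> completed=0 acc=23 shift=7
byte[1]=0x9E cont=1 payload=0x1E: acc |= 30<<7 -> completed=0 acc=3863 shift=14
byte[2]=0x73 cont=0 payload=0x73: varint #1 complete (value=1888023); reset -> completed=1 acc=0 shift=0
byte[3]=0x3B cont=0 payload=0x3B: varint #2 complete (value=59); reset -> completed=2 acc=0 shift=0
byte[4]=0xF3 cont=1 payload=0x73: acc |= 115<<0 -> completed=2 acc=115 shift=7
byte[5]=0xCE cont=1 payload=0x4E: acc |= 78<<7 -> completed=2 acc=10099 shift=14

Answer: 2 10099 14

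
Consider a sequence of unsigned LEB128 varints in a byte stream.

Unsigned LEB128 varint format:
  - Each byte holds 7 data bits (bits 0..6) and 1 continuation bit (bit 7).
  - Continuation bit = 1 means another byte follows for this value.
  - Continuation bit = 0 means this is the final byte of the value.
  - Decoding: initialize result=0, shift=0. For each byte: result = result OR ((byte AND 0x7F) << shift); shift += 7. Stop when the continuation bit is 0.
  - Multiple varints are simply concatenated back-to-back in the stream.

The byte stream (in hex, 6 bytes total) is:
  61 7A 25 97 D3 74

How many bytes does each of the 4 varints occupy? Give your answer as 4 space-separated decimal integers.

  byte[0]=0x61 cont=0 payload=0x61=97: acc |= 97<<0 -> acc=97 shift=7 [end]
Varint 1: bytes[0:1] = 61 -> value 97 (1 byte(s))
  byte[1]=0x7A cont=0 payload=0x7A=122: acc |= 122<<0 -> acc=122 shift=7 [end]
Varint 2: bytes[1:2] = 7A -> value 122 (1 byte(s))
  byte[2]=0x25 cont=0 payload=0x25=37: acc |= 37<<0 -> acc=37 shift=7 [end]
Varint 3: bytes[2:3] = 25 -> value 37 (1 byte(s))
  byte[3]=0x97 cont=1 payload=0x17=23: acc |= 23<<0 -> acc=23 shift=7
  byte[4]=0xD3 cont=1 payload=0x53=83: acc |= 83<<7 -> acc=10647 shift=14
  byte[5]=0x74 cont=0 payload=0x74=116: acc |= 116<<14 -> acc=1911191 shift=21 [end]
Varint 4: bytes[3:6] = 97 D3 74 -> value 1911191 (3 byte(s))

Answer: 1 1 1 3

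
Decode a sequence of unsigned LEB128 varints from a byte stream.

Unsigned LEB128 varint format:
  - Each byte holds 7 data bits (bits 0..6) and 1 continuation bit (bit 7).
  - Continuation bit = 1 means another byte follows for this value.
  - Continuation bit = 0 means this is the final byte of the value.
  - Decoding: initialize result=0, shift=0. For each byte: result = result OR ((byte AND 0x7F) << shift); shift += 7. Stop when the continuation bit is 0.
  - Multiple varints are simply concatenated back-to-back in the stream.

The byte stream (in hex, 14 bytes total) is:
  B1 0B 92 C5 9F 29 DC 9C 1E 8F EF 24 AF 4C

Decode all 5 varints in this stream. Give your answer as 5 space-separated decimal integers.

Answer: 1457 86499986 495196 604047 9775

Derivation:
  byte[0]=0xB1 cont=1 payload=0x31=49: acc |= 49<<0 -> acc=49 shift=7
  byte[1]=0x0B cont=0 payload=0x0B=11: acc |= 11<<7 -> acc=1457 shift=14 [end]
Varint 1: bytes[0:2] = B1 0B -> value 1457 (2 byte(s))
  byte[2]=0x92 cont=1 payload=0x12=18: acc |= 18<<0 -> acc=18 shift=7
  byte[3]=0xC5 cont=1 payload=0x45=69: acc |= 69<<7 -> acc=8850 shift=14
  byte[4]=0x9F cont=1 payload=0x1F=31: acc |= 31<<14 -> acc=516754 shift=21
  byte[5]=0x29 cont=0 payload=0x29=41: acc |= 41<<21 -> acc=86499986 shift=28 [end]
Varint 2: bytes[2:6] = 92 C5 9F 29 -> value 86499986 (4 byte(s))
  byte[6]=0xDC cont=1 payload=0x5C=92: acc |= 92<<0 -> acc=92 shift=7
  byte[7]=0x9C cont=1 payload=0x1C=28: acc |= 28<<7 -> acc=3676 shift=14
  byte[8]=0x1E cont=0 payload=0x1E=30: acc |= 30<<14 -> acc=495196 shift=21 [end]
Varint 3: bytes[6:9] = DC 9C 1E -> value 495196 (3 byte(s))
  byte[9]=0x8F cont=1 payload=0x0F=15: acc |= 15<<0 -> acc=15 shift=7
  byte[10]=0xEF cont=1 payload=0x6F=111: acc |= 111<<7 -> acc=14223 shift=14
  byte[11]=0x24 cont=0 payload=0x24=36: acc |= 36<<14 -> acc=604047 shift=21 [end]
Varint 4: bytes[9:12] = 8F EF 24 -> value 604047 (3 byte(s))
  byte[12]=0xAF cont=1 payload=0x2F=47: acc |= 47<<0 -> acc=47 shift=7
  byte[13]=0x4C cont=0 payload=0x4C=76: acc |= 76<<7 -> acc=9775 shift=14 [end]
Varint 5: bytes[12:14] = AF 4C -> value 9775 (2 byte(s))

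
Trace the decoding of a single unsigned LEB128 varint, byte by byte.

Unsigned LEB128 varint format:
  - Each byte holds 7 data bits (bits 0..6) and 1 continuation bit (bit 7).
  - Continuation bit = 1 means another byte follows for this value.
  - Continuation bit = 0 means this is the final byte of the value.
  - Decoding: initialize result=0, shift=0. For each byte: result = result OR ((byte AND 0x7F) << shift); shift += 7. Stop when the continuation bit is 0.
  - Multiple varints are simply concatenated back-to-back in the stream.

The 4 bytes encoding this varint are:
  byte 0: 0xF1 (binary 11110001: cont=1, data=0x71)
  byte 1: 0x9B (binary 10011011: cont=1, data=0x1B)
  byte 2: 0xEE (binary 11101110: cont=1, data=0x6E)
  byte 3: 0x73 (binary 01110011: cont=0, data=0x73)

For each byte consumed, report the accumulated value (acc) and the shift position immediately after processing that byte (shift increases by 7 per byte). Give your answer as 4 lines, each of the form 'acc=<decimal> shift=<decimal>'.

byte 0=0xF1: payload=0x71=113, contrib = 113<<0 = 113; acc -> 113, shift -> 7
byte 1=0x9B: payload=0x1B=27, contrib = 27<<7 = 3456; acc -> 3569, shift -> 14
byte 2=0xEE: payload=0x6E=110, contrib = 110<<14 = 1802240; acc -> 1805809, shift -> 21
byte 3=0x73: payload=0x73=115, contrib = 115<<21 = 241172480; acc -> 242978289, shift -> 28

Answer: acc=113 shift=7
acc=3569 shift=14
acc=1805809 shift=21
acc=242978289 shift=28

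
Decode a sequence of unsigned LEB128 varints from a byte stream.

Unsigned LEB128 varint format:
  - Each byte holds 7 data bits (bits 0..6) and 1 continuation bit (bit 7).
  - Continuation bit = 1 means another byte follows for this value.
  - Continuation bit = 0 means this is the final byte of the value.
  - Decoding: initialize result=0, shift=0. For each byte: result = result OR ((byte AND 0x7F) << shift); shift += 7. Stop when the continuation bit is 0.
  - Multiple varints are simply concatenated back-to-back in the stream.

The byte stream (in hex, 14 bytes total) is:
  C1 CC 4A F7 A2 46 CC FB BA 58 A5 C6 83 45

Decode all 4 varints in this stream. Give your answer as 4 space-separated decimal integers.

  byte[0]=0xC1 cont=1 payload=0x41=65: acc |= 65<<0 -> acc=65 shift=7
  byte[1]=0xCC cont=1 payload=0x4C=76: acc |= 76<<7 -> acc=9793 shift=14
  byte[2]=0x4A cont=0 payload=0x4A=74: acc |= 74<<14 -> acc=1222209 shift=21 [end]
Varint 1: bytes[0:3] = C1 CC 4A -> value 1222209 (3 byte(s))
  byte[3]=0xF7 cont=1 payload=0x77=119: acc |= 119<<0 -> acc=119 shift=7
  byte[4]=0xA2 cont=1 payload=0x22=34: acc |= 34<<7 -> acc=4471 shift=14
  byte[5]=0x46 cont=0 payload=0x46=70: acc |= 70<<14 -> acc=1151351 shift=21 [end]
Varint 2: bytes[3:6] = F7 A2 46 -> value 1151351 (3 byte(s))
  byte[6]=0xCC cont=1 payload=0x4C=76: acc |= 76<<0 -> acc=76 shift=7
  byte[7]=0xFB cont=1 payload=0x7B=123: acc |= 123<<7 -> acc=15820 shift=14
  byte[8]=0xBA cont=1 payload=0x3A=58: acc |= 58<<14 -> acc=966092 shift=21
  byte[9]=0x58 cont=0 payload=0x58=88: acc |= 88<<21 -> acc=185515468 shift=28 [end]
Varint 3: bytes[6:10] = CC FB BA 58 -> value 185515468 (4 byte(s))
  byte[10]=0xA5 cont=1 payload=0x25=37: acc |= 37<<0 -> acc=37 shift=7
  byte[11]=0xC6 cont=1 payload=0x46=70: acc |= 70<<7 -> acc=8997 shift=14
  byte[12]=0x83 cont=1 payload=0x03=3: acc |= 3<<14 -> acc=58149 shift=21
  byte[13]=0x45 cont=0 payload=0x45=69: acc |= 69<<21 -> acc=144761637 shift=28 [end]
Varint 4: bytes[10:14] = A5 C6 83 45 -> value 144761637 (4 byte(s))

Answer: 1222209 1151351 185515468 144761637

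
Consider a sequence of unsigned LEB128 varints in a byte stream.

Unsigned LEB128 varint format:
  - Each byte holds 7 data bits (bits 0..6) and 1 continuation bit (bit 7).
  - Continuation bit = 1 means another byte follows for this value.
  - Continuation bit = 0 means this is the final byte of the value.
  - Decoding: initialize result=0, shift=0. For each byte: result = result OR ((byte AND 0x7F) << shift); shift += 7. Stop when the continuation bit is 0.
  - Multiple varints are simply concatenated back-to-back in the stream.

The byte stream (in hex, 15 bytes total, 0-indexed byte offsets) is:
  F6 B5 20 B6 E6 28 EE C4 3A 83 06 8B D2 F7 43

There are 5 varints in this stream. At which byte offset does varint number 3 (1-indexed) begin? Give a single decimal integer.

Answer: 6

Derivation:
  byte[0]=0xF6 cont=1 payload=0x76=118: acc |= 118<<0 -> acc=118 shift=7
  byte[1]=0xB5 cont=1 payload=0x35=53: acc |= 53<<7 -> acc=6902 shift=14
  byte[2]=0x20 cont=0 payload=0x20=32: acc |= 32<<14 -> acc=531190 shift=21 [end]
Varint 1: bytes[0:3] = F6 B5 20 -> value 531190 (3 byte(s))
  byte[3]=0xB6 cont=1 payload=0x36=54: acc |= 54<<0 -> acc=54 shift=7
  byte[4]=0xE6 cont=1 payload=0x66=102: acc |= 102<<7 -> acc=13110 shift=14
  byte[5]=0x28 cont=0 payload=0x28=40: acc |= 40<<14 -> acc=668470 shift=21 [end]
Varint 2: bytes[3:6] = B6 E6 28 -> value 668470 (3 byte(s))
  byte[6]=0xEE cont=1 payload=0x6E=110: acc |= 110<<0 -> acc=110 shift=7
  byte[7]=0xC4 cont=1 payload=0x44=68: acc |= 68<<7 -> acc=8814 shift=14
  byte[8]=0x3A cont=0 payload=0x3A=58: acc |= 58<<14 -> acc=959086 shift=21 [end]
Varint 3: bytes[6:9] = EE C4 3A -> value 959086 (3 byte(s))
  byte[9]=0x83 cont=1 payload=0x03=3: acc |= 3<<0 -> acc=3 shift=7
  byte[10]=0x06 cont=0 payload=0x06=6: acc |= 6<<7 -> acc=771 shift=14 [end]
Varint 4: bytes[9:11] = 83 06 -> value 771 (2 byte(s))
  byte[11]=0x8B cont=1 payload=0x0B=11: acc |= 11<<0 -> acc=11 shift=7
  byte[12]=0xD2 cont=1 payload=0x52=82: acc |= 82<<7 -> acc=10507 shift=14
  byte[13]=0xF7 cont=1 payload=0x77=119: acc |= 119<<14 -> acc=1960203 shift=21
  byte[14]=0x43 cont=0 payload=0x43=67: acc |= 67<<21 -> acc=142469387 shift=28 [end]
Varint 5: bytes[11:15] = 8B D2 F7 43 -> value 142469387 (4 byte(s))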